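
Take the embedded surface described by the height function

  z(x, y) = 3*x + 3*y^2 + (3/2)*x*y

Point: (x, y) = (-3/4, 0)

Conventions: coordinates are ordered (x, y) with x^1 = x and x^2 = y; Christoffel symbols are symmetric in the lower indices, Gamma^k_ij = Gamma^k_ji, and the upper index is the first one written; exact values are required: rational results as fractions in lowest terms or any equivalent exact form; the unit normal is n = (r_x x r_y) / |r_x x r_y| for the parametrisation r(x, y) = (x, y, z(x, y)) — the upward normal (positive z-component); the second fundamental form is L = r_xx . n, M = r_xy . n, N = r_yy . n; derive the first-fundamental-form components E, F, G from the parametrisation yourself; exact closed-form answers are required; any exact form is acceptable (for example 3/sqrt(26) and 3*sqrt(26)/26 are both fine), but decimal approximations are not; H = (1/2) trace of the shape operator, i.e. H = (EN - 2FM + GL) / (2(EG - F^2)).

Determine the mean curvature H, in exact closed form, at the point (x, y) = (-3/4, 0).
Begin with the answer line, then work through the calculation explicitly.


Answer: H = 17952*sqrt(721)/519841

z_x = 3, z_y = -9/8, z_xx = 0, z_xy = 3/2, z_yy = 6
E = 10, F = -27/8, G = 145/64; answer radicand W^2 = 721/64
unnormalised second-form numerators: l = 0, m = 3/2, n = 6; L = l/sqrt(721/64), and similarly M = m/sqrt(W^2), N = n/sqrt(W^2)
H = (E*n - 2*F*m + G*l) / (2*(EG - F^2)*sqrt(W^2)); E*n - 2*F*m + G*l = 561/8, EG - F^2 = 721/64, so H = (2244/721)/sqrt(721/64)


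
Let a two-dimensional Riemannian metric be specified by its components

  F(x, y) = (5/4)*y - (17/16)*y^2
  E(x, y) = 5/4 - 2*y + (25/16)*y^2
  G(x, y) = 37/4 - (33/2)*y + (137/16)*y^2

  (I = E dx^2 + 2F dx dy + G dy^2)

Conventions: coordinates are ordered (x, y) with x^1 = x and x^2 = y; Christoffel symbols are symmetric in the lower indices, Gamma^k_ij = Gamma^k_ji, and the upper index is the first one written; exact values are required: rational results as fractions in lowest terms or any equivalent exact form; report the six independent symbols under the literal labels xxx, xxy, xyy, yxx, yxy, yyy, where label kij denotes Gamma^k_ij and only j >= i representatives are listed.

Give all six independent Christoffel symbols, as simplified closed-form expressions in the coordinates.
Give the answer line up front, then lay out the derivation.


Answer: Gamma_xxx = (-425*y^3 + 772*y^2 - 320*y)/(3136*y^4 - 10304*y^3 + 14488*y^2 - 10016*y + 2960), Gamma_xxy = (3425*y^3 - 8792*y^2 + 7924*y - 2368)/(3136*y^4 - 10304*y^3 + 14488*y^2 - 10016*y + 2960), Gamma_xyy = (-2329*y^3 + 6732*y^2 - 7672*y + 2960)/(3136*y^4 - 10304*y^3 + 14488*y^2 - 10016*y + 2960), Gamma_yxx = (-625*y^3 + 1200*y^2 - 1012*y + 320)/(3136*y^4 - 10304*y^3 + 14488*y^2 - 10016*y + 2960), Gamma_yxy = (425*y^3 - 772*y^2 + 320*y)/(3136*y^4 - 10304*y^3 + 14488*y^2 - 10016*y + 2960), Gamma_yyy = (2847*y^3 - 6664*y^2 + 6564*y - 2640)/(3136*y^4 - 10304*y^3 + 14488*y^2 - 10016*y + 2960)

E = 5/4 - 2*y + (25/16)*y^2; F = (5/4)*y - (17/16)*y^2; G = 37/4 - (33/2)*y + (137/16)*y^2
Gamma^k_ij = (1/2) g^{kl} (d_i g_jl + d_j g_il - d_l g_ij), with g^inv = (1/(EG-F^2)) [[G, -F], [-F, E]]
first partials: E_x = 0, E_y = -2 + (25/8)*y, F_x = 0, F_y = 5/4 - (17/8)*y, G_x = 0, G_y = -33/2 + (137/8)*y
D = EG - F^2 = 185/16 - (313/8)*y + (1811/32)*y^2 - (161/4)*y^3 + (49/4)*y^4
expanded: Gamma^x_xx = (G E_x - 2F F_x + F E_y)/(2D), Gamma^x_xy = (G E_y - F G_x)/(2D), Gamma^x_yy = (2G F_y - G G_x - F G_y)/(2D), Gamma^y_xx = (2E F_x - E E_y - F E_x)/(2D), Gamma^y_xy = (E G_x - F E_y)/(2D), Gamma^y_yy = (E G_y - 2F F_y + F G_x)/(2D); substitute and cancel common factors


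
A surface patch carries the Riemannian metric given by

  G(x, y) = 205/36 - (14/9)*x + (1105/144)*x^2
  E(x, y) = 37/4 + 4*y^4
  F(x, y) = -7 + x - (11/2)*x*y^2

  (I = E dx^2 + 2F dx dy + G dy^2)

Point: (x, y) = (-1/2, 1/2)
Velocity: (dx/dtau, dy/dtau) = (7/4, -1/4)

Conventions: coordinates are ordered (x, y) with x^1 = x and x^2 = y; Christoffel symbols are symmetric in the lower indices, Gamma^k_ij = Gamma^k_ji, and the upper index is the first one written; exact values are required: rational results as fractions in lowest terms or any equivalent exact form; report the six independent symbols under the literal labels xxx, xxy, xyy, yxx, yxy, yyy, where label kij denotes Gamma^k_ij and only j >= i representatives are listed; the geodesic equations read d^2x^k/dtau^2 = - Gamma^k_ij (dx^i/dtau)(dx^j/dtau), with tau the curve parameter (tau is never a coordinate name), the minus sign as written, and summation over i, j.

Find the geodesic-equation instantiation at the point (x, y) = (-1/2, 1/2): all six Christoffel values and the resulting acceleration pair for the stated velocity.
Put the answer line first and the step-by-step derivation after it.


Answer: Gamma_xxx = -218/775, Gamma_xxy = -35399/51150, Gamma_xyy = 126553/68200, Gamma_yxx = -304/775, Gamma_yxy = -28436/25575, Gamma_yyy = 77063/51150; accelerations (d^2x/dtau^2, d^2y/dtau^2) = (91609/654720, 21973/163680)

E = 19/2, F = -109/16, G = 537/64 at the point
E_x = 0, E_y = 2, F_x = -3/8, F_y = 11/4, G_x = -443/48, G_y = 0
EG - F^2 = 8525/256;  g^inv = (256/8525) * [[537/64, 109/16], [109/16, 19/2]]
first-kind symbols [ij,l] = (1/2)(d_i g_jl + d_j g_il - d_l g_ij): [xx,x] = E_x/2 = 0, [xx,y] = F_x - E_y/2 = -11/8, [xy,x] = E_y/2 = 1, [xy,y] = G_x/2 = -443/96, [yy,x] = F_y - G_x/2 = 707/96, [yy,y] = G_y/2 = 0
Gamma^x_ij = (G*[ij,x] - F*[ij,y])/(EG - F^2), Gamma^y_ij = (E*[ij,y] - F*[ij,x])/(EG - F^2)
Gamma_xxx = -218/775, Gamma_xxy = -35399/51150, Gamma_xyy = 126553/68200, Gamma_yxx = -304/775, Gamma_yxy = -28436/25575, Gamma_yyy = 77063/51150
d^2x/dtau^2 = -(Gamma_xxx*(7/4)^2 + 2*Gamma_xxy*(7/4)*(-1/4) + Gamma_xyy*(-1/4)^2) = 91609/654720
d^2y/dtau^2 = -(Gamma_yxx*(7/4)^2 + 2*Gamma_yxy*(7/4)*(-1/4) + Gamma_yyy*(-1/4)^2) = 21973/163680


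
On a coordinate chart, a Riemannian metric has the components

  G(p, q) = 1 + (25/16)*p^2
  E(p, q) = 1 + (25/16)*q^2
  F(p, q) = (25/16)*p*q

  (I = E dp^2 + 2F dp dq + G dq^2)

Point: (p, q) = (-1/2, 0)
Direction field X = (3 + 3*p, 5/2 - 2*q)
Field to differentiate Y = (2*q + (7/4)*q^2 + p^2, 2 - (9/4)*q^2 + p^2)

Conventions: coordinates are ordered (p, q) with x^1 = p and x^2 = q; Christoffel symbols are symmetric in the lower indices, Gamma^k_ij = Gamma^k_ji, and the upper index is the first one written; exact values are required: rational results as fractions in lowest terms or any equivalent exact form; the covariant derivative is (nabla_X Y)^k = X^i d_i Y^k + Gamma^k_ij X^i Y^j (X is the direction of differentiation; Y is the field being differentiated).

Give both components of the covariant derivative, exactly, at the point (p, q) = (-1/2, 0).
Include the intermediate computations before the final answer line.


E = 1, F = 0, G = 89/64 at the point
E_p = 0, E_q = 0, F_p = 0, F_q = -25/32, G_p = -25/16, G_q = 0
EG - F^2 = 89/64;  g^inv = (64/89) * [[89/64, 0], [0, 1]]
first-kind symbols [ij,l] = (1/2)(d_i g_jl + d_j g_il - d_l g_ij): [pp,p] = E_p/2 = 0, [pp,q] = F_p - E_q/2 = 0, [pq,p] = E_q/2 = 0, [pq,q] = G_p/2 = -25/32, [qq,p] = F_q - G_p/2 = 0, [qq,q] = G_q/2 = 0
Gamma^p_ij = (G*[ij,p] - F*[ij,q])/(EG - F^2), Gamma^q_ij = (E*[ij,q] - F*[ij,p])/(EG - F^2)
Gamma_ppp = 0, Gamma_ppq = 0, Gamma_pqq = 0, Gamma_qpp = 0, Gamma_qpq = -50/89, Gamma_qqq = 0
X = (3/2, 5/2), Y = (1/4, 9/4) at the point

Answer: (nabla_X Y)^p = 7/2, (nabla_X Y)^q = -667/178


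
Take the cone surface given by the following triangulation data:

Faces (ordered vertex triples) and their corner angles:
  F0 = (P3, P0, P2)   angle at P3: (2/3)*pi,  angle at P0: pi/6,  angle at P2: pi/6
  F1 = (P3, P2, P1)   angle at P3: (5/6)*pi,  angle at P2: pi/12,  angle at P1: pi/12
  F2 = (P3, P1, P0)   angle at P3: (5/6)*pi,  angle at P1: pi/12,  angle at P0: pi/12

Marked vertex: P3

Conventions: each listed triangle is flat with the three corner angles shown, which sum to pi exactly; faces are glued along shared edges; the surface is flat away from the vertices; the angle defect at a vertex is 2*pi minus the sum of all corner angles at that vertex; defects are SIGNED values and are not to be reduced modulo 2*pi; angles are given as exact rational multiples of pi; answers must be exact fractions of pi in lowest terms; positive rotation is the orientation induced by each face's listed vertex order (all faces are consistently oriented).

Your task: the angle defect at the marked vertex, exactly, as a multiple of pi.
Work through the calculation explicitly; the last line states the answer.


Sum of corner angles at P3: (7/3)*pi
defect = 2*pi - (7/3)*pi

Answer: defect(P3) = -pi/3


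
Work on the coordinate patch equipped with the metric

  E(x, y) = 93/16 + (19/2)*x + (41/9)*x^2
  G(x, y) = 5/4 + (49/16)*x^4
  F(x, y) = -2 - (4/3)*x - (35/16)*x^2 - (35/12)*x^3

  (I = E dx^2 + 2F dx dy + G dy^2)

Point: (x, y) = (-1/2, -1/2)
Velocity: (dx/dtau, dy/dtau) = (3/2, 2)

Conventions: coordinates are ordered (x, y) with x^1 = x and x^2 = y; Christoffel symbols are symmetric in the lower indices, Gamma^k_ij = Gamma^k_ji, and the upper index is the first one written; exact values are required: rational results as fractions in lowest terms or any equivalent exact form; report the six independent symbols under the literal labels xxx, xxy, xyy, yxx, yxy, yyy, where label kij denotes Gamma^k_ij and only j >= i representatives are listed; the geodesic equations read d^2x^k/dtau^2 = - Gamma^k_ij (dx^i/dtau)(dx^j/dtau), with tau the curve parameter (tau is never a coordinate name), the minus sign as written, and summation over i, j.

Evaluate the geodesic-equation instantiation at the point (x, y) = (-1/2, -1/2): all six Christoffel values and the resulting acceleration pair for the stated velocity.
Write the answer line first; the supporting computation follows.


Answer: Gamma_xxx = 4739/2691, Gamma_xxy = -4753/3588, Gamma_xyy = 6027/4784, Gamma_yxx = 22444/24219, Gamma_yxy = -15533/8073, Gamma_yyy = 4753/3588; accelerations (d^2x/dtau^2, d^2y/dtau^2) = (-315/299, 1244/299)

E = 317/144, F = -97/64, G = 369/256 at the point
E_x = 89/18, E_y = 0, F_x = -4/3, F_y = 0, G_x = -49/32, G_y = 0
EG - F^2 = 897/1024;  g^inv = (1024/897) * [[369/256, 97/64], [97/64, 317/144]]
first-kind symbols [ij,l] = (1/2)(d_i g_jl + d_j g_il - d_l g_ij): [xx,x] = E_x/2 = 89/36, [xx,y] = F_x - E_y/2 = -4/3, [xy,x] = E_y/2 = 0, [xy,y] = G_x/2 = -49/64, [yy,x] = F_y - G_x/2 = 49/64, [yy,y] = G_y/2 = 0
Gamma^x_ij = (G*[ij,x] - F*[ij,y])/(EG - F^2), Gamma^y_ij = (E*[ij,y] - F*[ij,x])/(EG - F^2)
Gamma_xxx = 4739/2691, Gamma_xxy = -4753/3588, Gamma_xyy = 6027/4784, Gamma_yxx = 22444/24219, Gamma_yxy = -15533/8073, Gamma_yyy = 4753/3588
d^2x/dtau^2 = -(Gamma_xxx*(3/2)^2 + 2*Gamma_xxy*(3/2)*(2) + Gamma_xyy*(2)^2) = -315/299
d^2y/dtau^2 = -(Gamma_yxx*(3/2)^2 + 2*Gamma_yxy*(3/2)*(2) + Gamma_yyy*(2)^2) = 1244/299


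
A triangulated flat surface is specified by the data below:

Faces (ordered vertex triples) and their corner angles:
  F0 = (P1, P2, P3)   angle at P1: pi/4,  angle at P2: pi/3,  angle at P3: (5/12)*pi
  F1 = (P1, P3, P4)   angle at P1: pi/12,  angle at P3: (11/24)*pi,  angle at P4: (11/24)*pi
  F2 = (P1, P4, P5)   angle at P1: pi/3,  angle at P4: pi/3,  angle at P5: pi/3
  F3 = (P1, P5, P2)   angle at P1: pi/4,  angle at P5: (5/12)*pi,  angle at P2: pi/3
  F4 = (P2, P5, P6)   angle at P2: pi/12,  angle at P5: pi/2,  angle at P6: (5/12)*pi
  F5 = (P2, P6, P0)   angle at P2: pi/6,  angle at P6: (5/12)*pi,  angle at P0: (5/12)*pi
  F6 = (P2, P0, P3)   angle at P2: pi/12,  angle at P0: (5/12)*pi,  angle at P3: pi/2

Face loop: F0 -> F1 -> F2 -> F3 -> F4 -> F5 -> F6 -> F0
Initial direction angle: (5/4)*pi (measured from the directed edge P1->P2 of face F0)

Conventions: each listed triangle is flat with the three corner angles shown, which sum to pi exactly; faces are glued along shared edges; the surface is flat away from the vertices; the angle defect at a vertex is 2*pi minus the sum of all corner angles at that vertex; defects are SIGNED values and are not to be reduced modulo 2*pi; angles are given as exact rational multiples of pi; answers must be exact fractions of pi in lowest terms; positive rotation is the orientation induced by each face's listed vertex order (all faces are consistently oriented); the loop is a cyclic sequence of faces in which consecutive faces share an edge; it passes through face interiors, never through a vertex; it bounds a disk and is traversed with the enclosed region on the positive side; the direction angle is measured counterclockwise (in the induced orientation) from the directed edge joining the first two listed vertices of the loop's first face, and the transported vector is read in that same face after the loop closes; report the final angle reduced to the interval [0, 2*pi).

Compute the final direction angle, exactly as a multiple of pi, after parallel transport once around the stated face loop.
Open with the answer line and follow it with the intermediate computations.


Answer: final direction angle = (4/3)*pi

enclosed vertex P1: corner angles sum to (11/12)*pi, defect = 2*pi - (11/12)*pi = (13/12)*pi
enclosed vertex P2: corner angles sum to pi, defect = 2*pi - pi = pi
transport around the loop rotates by the sum of enclosed defects; add to the initial angle mod 2*pi
final angle = (5/4)*pi + (25/12)*pi = (4/3)*pi (mod 2*pi)


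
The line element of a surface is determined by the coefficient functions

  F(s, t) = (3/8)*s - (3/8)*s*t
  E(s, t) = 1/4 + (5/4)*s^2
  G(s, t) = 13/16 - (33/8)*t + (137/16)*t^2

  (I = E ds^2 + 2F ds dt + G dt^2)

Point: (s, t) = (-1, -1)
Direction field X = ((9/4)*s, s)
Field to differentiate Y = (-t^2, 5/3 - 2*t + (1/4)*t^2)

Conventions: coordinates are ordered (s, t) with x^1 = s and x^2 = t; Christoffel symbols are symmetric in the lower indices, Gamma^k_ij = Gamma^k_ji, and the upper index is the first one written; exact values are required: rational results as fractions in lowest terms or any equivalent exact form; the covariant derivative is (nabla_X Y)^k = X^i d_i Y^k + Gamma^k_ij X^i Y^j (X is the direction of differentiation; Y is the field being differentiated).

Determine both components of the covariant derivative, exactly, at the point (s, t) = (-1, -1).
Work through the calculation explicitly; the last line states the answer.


E = 3/2, F = -3/4, G = 27/2 at the point
E_s = -5/2, E_t = 0, F_s = 3/4, F_t = 3/8, G_s = 0, G_t = -85/4
EG - F^2 = 315/16;  g^inv = (16/315) * [[27/2, 3/4], [3/4, 3/2]]
first-kind symbols [ij,l] = (1/2)(d_i g_jl + d_j g_il - d_l g_ij): [ss,s] = E_s/2 = -5/4, [ss,t] = F_s - E_t/2 = 3/4, [st,s] = E_t/2 = 0, [st,t] = G_s/2 = 0, [tt,s] = F_t - G_s/2 = 3/8, [tt,t] = G_t/2 = -85/8
Gamma^s_ij = (G*[ij,s] - F*[ij,t])/(EG - F^2), Gamma^t_ij = (E*[ij,t] - F*[ij,s])/(EG - F^2)
Gamma_sss = -29/35, Gamma_sst = 0, Gamma_stt = -31/210, Gamma_tss = 1/105, Gamma_tst = 0, Gamma_ttt = -167/210
X = (-9/4, -1), Y = (-1, 47/12) at the point

Answer: (nabla_X Y)^s = -1183/360, (nabla_X Y)^t = 2029/360


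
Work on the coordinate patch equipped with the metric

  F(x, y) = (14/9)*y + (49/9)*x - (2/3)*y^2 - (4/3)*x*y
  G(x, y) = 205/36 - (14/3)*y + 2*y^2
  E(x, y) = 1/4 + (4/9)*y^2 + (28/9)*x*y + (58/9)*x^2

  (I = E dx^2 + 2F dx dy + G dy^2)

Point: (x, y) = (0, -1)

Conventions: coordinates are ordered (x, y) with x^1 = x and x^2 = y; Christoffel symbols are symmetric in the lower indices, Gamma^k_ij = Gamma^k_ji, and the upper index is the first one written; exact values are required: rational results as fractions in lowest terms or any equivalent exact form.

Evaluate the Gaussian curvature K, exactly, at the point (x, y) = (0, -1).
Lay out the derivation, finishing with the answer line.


E = 25/36, F = -20/9, G = 445/36, EG - F^2 = 175/48 at the point
E_x = -28/9, E_y = -8/9, F_x = 61/9, F_y = 26/9, G_x = 0, G_y = -26/3
E_yy = 8/9, F_xy = -4/3, G_xx = 0
Brioschi: K = (det M1 - det M2) / (EG - F^2)^2 with the standard first/second-derivative matrices M1, M2.
M1 = [[-E_yy/2 + F_xy - G_xx/2, E_x/2, F_x - E_y/2], [F_y - G_x/2, E, F], [G_y/2, F, G]] = [[-16/9, -14/9, 65/9], [26/9, 25/36, -20/9], [-13/3, -20/9, 445/36]]; det M1 = 27575/2916
M2 = [[0, E_y/2, G_x/2], [E_y/2, E, F], [G_x/2, F, G]] = [[0, -4/9, 0], [-4/9, 25/36, -20/9], [0, -20/9, 445/36]]; det M2 = -1780/729
det M1 - det M2 = 1285/108; K = 1285/108 / (175/48)^2 = 16448/18375

Answer: K = 16448/18375


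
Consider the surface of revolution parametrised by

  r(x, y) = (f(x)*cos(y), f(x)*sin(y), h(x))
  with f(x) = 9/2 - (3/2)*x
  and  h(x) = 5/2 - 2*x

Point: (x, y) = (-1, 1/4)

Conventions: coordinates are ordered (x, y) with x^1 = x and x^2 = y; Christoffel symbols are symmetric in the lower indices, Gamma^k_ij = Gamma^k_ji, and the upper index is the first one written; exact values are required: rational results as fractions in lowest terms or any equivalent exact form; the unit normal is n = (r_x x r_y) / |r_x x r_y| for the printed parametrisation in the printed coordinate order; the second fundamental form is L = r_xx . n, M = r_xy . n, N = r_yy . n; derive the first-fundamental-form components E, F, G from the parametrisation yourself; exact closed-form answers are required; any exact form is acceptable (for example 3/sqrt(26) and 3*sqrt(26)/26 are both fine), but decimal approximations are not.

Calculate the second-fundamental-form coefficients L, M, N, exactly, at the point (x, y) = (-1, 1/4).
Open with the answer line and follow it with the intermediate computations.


Answer: L = 0, M = 0, N = -24/5

f = 6, f' = -3/2, f'' = 0, h' = -2, h'' = 0
E = 25/4, F = 0, G = 36; answer radicand W^2 = 25/4
unnormalised second-form numerators: l = 0, m = 0, n = -12; L = l/sqrt(25/4), and similarly M = m/sqrt(W^2), N = n/sqrt(W^2)


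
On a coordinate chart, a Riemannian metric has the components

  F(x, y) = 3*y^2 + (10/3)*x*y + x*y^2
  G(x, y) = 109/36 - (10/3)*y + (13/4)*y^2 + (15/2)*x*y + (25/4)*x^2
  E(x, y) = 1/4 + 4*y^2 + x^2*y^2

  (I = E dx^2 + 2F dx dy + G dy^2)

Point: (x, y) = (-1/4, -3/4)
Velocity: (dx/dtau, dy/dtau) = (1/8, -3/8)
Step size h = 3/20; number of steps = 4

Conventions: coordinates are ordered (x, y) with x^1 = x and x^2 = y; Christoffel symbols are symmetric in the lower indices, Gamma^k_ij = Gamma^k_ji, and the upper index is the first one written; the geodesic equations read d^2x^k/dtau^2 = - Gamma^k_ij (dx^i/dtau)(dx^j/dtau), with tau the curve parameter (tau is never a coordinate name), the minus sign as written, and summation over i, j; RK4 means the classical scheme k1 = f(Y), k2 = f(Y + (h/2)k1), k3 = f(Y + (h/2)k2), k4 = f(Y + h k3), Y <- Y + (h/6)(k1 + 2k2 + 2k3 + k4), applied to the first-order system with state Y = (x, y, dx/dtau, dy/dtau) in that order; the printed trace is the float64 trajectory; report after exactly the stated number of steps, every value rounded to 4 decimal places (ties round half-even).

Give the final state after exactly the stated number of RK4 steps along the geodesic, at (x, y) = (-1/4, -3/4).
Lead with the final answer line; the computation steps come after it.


Answer: x = -0.1928, y = -0.9643, dx/dtau = 0.0733, dy/dtau = -0.3405

f(Y) = (dx/dtau, dy/dtau, -Gamma^x_ij Y'^i Y'^j, -Gamma^y_ij Y'^i Y'^j) with the Gammas evaluated at the stage position; h = 0.150000; intermediate values shown to 6 dp
step 0: x = -0.2500, y = -0.7500, dx/dtau = 0.1250, dy/dtau = -0.3750
step 1:
  k1: at (x, y) = (-0.250000, -0.750000), (dx/dtau, dy/dtau) = (0.125000, -0.375000); Gamma_xxx = -0.199957, Gamma_xxy = -0.994522, Gamma_xyy = 0.303502, Gamma_yxx = 0.168654, Gamma_yxy = -0.242005, Gamma_yyy = -0.622853; k1 = (0.125000, -0.375000, -0.132792, 0.062265)
  k2: at (x, y) = (-0.240625, -0.778125), (dx/dtau, dy/dtau) = (0.115041, -0.370330); Gamma_xxx = -0.201727, Gamma_xxy = -0.966808, Gamma_xyy = 0.268657, Gamma_yxx = 0.174467, Gamma_yxy = -0.235496, Gamma_yyy = -0.610813; k2 = (0.115041, -0.370330, -0.116553, 0.061395)
  k3: at (x, y) = (-0.241372, -0.777775), (dx/dtau, dy/dtau) = (0.116259, -0.370395); Gamma_xxx = -0.201913, Gamma_xxy = -0.966873, Gamma_xyy = 0.270638, Gamma_yxx = 0.174394, Gamma_yxy = -0.235794, Gamma_yyy = -0.611269; k3 = (0.116259, -0.370395, -0.117671, 0.061197)
  k4: at (x, y) = (-0.232561, -0.805559), (dx/dtau, dy/dtau) = (0.107349, -0.365820); Gamma_xxx = -0.203687, Gamma_xxy = -0.940600, Gamma_xyy = 0.240420, Gamma_yxx = 0.180085, Gamma_yxy = -0.229772, Gamma_yyy = -0.599967; k4 = (0.107349, -0.365820, -0.103703, 0.060169)
  Y <- Y + (h/6)(k1 + 2k2 + 2k3 + k4): x = -0.2326, y = -0.8056, dx/dtau = 0.1074, dy/dtau = -0.3658
step 2:
  k1: at (x, y) = (-0.232626, -0.805557), (dx/dtau, dy/dtau) = (0.107376, -0.365810); Gamma_xxx = -0.203708, Gamma_xxy = -0.940575, Gamma_xyy = 0.240575, Gamma_yxx = 0.180084, Gamma_yxy = -0.229795, Gamma_yyy = -0.600000; k1 = (0.107376, -0.365810, -0.103735, 0.060161)
  k2: at (x, y) = (-0.224573, -0.832992), (dx/dtau, dy/dtau) = (0.099596, -0.361297); Gamma_xxx = -0.205562, Gamma_xxy = -0.915589, Gamma_xyy = 0.214915, Gamma_yxx = 0.185653, Gamma_yxy = -0.224299, Gamma_yyy = -0.589496; k2 = (0.099596, -0.361297, -0.091908, 0.058967)
  k3: at (x, y) = (-0.225157, -0.832654), (dx/dtau, dy/dtau) = (0.100483, -0.361387); Gamma_xxx = -0.205699, Gamma_xxy = -0.915692, Gamma_xyy = 0.216318, Gamma_yxx = 0.185583, Gamma_yxy = -0.224532, Gamma_yyy = -0.589854; k3 = (0.100483, -0.361387, -0.092678, 0.058855)
  k4: at (x, y) = (-0.217554, -0.859765), (dx/dtau, dy/dtau) = (0.093475, -0.356981); Gamma_xxx = -0.207555, Gamma_xxy = -0.891997, Gamma_xyy = 0.193896, Gamma_yxx = 0.191038, Gamma_yxy = -0.219421, Gamma_yyy = -0.579950; k4 = (0.093475, -0.356981, -0.082425, 0.057593)
  Y <- Y + (h/6)(k1 + 2k2 + 2k3 + k4): x = -0.2176, y = -0.8598, dx/dtau = 0.0935, dy/dtau = -0.3570
step 3:
  k1: at (x, y) = (-0.217601, -0.859761), (dx/dtau, dy/dtau) = (0.093493, -0.356975); Gamma_xxx = -0.207570, Gamma_xxy = -0.891982, Gamma_xyy = 0.193999, Gamma_yxx = 0.191037, Gamma_yxy = -0.219438, Gamma_yyy = -0.579973; k1 = (0.093493, -0.356975, -0.082446, 0.057589)
  k2: at (x, y) = (-0.210589, -0.886534), (dx/dtau, dy/dtau) = (0.087310, -0.352655); Gamma_xxx = -0.209482, Gamma_xxy = -0.869455, Gamma_xyy = 0.174774, Gamma_yxx = 0.196376, Gamma_yxy = -0.214741, Gamma_yyy = -0.570707; k2 = (0.087310, -0.352655, -0.073681, 0.056256)
  k3: at (x, y) = (-0.211053, -0.886210), (dx/dtau, dy/dtau) = (0.087967, -0.352755); Gamma_xxx = -0.209584, Gamma_xxy = -0.869574, Gamma_xyy = 0.175790, Gamma_yxx = 0.196309, Gamma_yxy = -0.214925, Gamma_yyy = -0.570993; k3 = (0.087967, -0.352755, -0.074220, 0.056195)
  k4: at (x, y) = (-0.204406, -0.912674), (dx/dtau, dy/dtau) = (0.082360, -0.348545); Gamma_xxx = -0.211494, Gamma_xxy = -0.848187, Gamma_xyy = 0.158877, Gamma_yxx = 0.201540, Gamma_yxy = -0.210537, Gamma_yyy = -0.562218; k4 = (0.082360, -0.348545, -0.066563, 0.054846)
  Y <- Y + (h/6)(k1 + 2k2 + 2k3 + k4): x = -0.2044, y = -0.9127, dx/dtau = 0.0824, dy/dtau = -0.3485
step 4:
  k1: at (x, y) = (-0.204441, -0.912669), (dx/dtau, dy/dtau) = (0.082373, -0.348541); Gamma_xxx = -0.211505, Gamma_xxy = -0.848178, Gamma_xyy = 0.158947, Gamma_yxx = 0.201539, Gamma_yxy = -0.210549, Gamma_yyy = -0.562235; k1 = (0.082373, -0.348541, -0.066577, 0.054843)
  k2: at (x, y) = (-0.198263, -0.938810), (dx/dtau, dy/dtau) = (0.077380, -0.344428); Gamma_xxx = -0.213453, Gamma_xxy = -0.827835, Gamma_xyy = 0.144323, Gamma_yxx = 0.206660, Gamma_yxy = -0.206490, Gamma_yyy = -0.553979; k2 = (0.077380, -0.344428, -0.059969, 0.053475)
  k3: at (x, y) = (-0.198637, -0.938501), (dx/dtau, dy/dtau) = (0.077875, -0.344531); Gamma_xxx = -0.213528, Gamma_xxy = -0.827957, Gamma_xyy = 0.145073, Gamma_yxx = 0.206597, Gamma_yxy = -0.206638, Gamma_yyy = -0.554211; k3 = (0.077875, -0.344531, -0.060354, 0.053444)
  k4: at (x, y) = (-0.192760, -0.964349), (dx/dtau, dy/dtau) = (0.073320, -0.340525); Gamma_xxx = -0.215471, Gamma_xxy = -0.808614, Gamma_xyy = 0.132130, Gamma_yxx = 0.211617, Gamma_yxy = -0.202828, Gamma_yyy = -0.546362; k4 = (0.073320, -0.340525, -0.054541, 0.052089)
  Y <- Y + (h/6)(k1 + 2k2 + 2k3 + k4): x = -0.1928, y = -0.9643, dx/dtau = 0.0733, dy/dtau = -0.3405


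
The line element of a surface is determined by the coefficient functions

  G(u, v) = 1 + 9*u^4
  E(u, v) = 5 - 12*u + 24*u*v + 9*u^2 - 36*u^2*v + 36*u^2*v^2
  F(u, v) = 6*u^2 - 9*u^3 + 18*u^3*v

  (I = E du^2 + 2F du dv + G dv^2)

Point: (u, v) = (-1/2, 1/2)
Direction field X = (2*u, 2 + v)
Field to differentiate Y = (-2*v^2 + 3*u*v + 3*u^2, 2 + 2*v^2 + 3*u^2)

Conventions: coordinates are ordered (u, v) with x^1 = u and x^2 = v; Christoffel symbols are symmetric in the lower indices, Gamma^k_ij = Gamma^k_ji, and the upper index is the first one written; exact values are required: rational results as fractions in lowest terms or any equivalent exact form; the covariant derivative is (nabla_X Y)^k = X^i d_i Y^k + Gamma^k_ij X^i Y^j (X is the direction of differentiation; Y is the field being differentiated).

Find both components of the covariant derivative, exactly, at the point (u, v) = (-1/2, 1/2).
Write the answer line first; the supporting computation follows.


Answer: (nabla_X Y)^u = -853/356, (nabla_X Y)^v = 874/89

E = 5, F = 3/2, G = 25/16 at the point
E_u = 0, E_v = -12, F_u = -6, F_v = -9/4, G_u = -9/2, G_v = 0
EG - F^2 = 89/16;  g^inv = (16/89) * [[25/16, -3/2], [-3/2, 5]]
first-kind symbols [ij,l] = (1/2)(d_i g_jl + d_j g_il - d_l g_ij): [uu,u] = E_u/2 = 0, [uu,v] = F_u - E_v/2 = 0, [uv,u] = E_v/2 = -6, [uv,v] = G_u/2 = -9/4, [vv,u] = F_v - G_u/2 = 0, [vv,v] = G_v/2 = 0
Gamma^u_ij = (G*[ij,u] - F*[ij,v])/(EG - F^2), Gamma^v_ij = (E*[ij,v] - F*[ij,u])/(EG - F^2)
Gamma_uuu = 0, Gamma_uuv = -96/89, Gamma_uvv = 0, Gamma_vuu = 0, Gamma_vuv = -36/89, Gamma_vvv = 0
X = (-1, 5/2), Y = (-1/2, 13/4) at the point


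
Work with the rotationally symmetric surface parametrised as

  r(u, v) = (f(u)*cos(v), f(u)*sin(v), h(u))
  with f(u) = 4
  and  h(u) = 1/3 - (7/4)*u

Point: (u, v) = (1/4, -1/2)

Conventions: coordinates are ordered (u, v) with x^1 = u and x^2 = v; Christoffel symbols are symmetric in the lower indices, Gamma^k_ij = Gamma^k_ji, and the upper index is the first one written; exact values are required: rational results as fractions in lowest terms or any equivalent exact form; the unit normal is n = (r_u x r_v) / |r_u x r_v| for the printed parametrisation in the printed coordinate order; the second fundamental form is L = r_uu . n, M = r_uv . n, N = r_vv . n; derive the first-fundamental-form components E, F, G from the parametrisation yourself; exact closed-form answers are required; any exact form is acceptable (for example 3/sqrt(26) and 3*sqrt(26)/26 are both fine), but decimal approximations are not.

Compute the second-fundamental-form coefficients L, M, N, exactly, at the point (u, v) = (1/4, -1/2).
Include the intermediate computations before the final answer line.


f = 4, f' = 0, f'' = 0, h' = -7/4, h'' = 0
E = 49/16, F = 0, G = 16; answer radicand W^2 = 49/16
unnormalised second-form numerators: l = 0, m = 0, n = -7; L = l/sqrt(49/16), and similarly M = m/sqrt(W^2), N = n/sqrt(W^2)

Answer: L = 0, M = 0, N = -4


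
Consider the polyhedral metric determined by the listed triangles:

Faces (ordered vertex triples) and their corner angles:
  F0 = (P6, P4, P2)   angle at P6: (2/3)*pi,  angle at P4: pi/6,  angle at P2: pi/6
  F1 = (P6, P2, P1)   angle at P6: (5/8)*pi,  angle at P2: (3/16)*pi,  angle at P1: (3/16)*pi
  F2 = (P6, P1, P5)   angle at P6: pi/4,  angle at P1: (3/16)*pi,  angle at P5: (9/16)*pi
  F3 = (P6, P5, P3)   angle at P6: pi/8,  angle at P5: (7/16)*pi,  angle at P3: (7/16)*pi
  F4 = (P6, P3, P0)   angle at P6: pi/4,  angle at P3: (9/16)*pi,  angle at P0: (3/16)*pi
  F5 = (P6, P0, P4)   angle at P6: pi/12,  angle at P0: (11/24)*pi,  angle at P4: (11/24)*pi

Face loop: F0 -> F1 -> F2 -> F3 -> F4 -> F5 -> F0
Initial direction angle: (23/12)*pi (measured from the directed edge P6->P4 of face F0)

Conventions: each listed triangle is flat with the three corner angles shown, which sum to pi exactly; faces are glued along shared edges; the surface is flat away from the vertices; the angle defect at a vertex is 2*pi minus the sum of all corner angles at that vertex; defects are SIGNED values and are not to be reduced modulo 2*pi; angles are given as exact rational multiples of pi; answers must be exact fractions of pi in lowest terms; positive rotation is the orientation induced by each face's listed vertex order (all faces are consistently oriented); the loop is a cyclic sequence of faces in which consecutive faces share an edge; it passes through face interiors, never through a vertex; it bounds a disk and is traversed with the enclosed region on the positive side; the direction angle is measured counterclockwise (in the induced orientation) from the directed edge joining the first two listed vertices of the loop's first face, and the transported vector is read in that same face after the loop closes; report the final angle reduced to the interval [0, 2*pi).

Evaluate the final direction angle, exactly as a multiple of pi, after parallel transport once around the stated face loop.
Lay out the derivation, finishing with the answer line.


enclosed vertex P6: corner angles sum to 2*pi, defect = 2*pi - 2*pi = 0
holonomy = initial angle + sum of enclosed defects (mod 2*pi), positive in the induced orientation
final angle = (23/12)*pi + 0 = (23/12)*pi (mod 2*pi)

Answer: final direction angle = (23/12)*pi


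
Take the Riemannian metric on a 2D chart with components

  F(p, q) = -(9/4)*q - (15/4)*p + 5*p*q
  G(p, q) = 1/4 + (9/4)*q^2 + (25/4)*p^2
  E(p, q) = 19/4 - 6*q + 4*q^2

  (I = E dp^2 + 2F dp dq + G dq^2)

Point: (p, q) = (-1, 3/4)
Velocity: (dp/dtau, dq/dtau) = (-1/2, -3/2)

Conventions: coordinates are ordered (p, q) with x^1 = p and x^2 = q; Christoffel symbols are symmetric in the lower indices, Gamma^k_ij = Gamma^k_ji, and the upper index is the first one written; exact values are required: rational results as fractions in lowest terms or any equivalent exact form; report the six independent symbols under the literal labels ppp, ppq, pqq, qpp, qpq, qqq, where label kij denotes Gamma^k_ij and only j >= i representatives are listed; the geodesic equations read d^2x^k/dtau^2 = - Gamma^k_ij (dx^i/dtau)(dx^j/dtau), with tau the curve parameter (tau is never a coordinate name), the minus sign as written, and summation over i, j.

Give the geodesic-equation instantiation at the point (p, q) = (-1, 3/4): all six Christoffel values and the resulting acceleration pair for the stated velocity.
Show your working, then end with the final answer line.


E = 5/2, F = -27/16, G = 497/64 at the point
E_p = 0, E_q = 0, F_p = 0, F_q = -29/4, G_p = -25/2, G_q = 27/8
EG - F^2 = 4241/256;  g^inv = (256/4241) * [[497/64, 27/16], [27/16, 5/2]]
first-kind symbols [ij,l] = (1/2)(d_i g_jl + d_j g_il - d_l g_ij): [pp,p] = E_p/2 = 0, [pp,q] = F_p - E_q/2 = 0, [pq,p] = E_q/2 = 0, [pq,q] = G_p/2 = -25/4, [qq,p] = F_q - G_p/2 = -1, [qq,q] = G_q/2 = 27/16
Gamma^p_ij = (G*[ij,p] - F*[ij,q])/(EG - F^2), Gamma^q_ij = (E*[ij,q] - F*[ij,p])/(EG - F^2)
Gamma_ppp = 0, Gamma_ppq = -2700/4241, Gamma_pqq = -1259/4241, Gamma_qpp = 0, Gamma_qpq = -4000/4241, Gamma_qqq = 648/4241
d^2p/dtau^2 = -(Gamma_ppp*(-1/2)^2 + 2*Gamma_ppq*(-1/2)*(-3/2) + Gamma_pqq*(-3/2)^2) = 27531/16964
d^2q/dtau^2 = -(Gamma_qpp*(-1/2)^2 + 2*Gamma_qpq*(-1/2)*(-3/2) + Gamma_qqq*(-3/2)^2) = 4542/4241

Answer: Gamma_ppp = 0, Gamma_ppq = -2700/4241, Gamma_pqq = -1259/4241, Gamma_qpp = 0, Gamma_qpq = -4000/4241, Gamma_qqq = 648/4241; accelerations (d^2p/dtau^2, d^2q/dtau^2) = (27531/16964, 4542/4241)


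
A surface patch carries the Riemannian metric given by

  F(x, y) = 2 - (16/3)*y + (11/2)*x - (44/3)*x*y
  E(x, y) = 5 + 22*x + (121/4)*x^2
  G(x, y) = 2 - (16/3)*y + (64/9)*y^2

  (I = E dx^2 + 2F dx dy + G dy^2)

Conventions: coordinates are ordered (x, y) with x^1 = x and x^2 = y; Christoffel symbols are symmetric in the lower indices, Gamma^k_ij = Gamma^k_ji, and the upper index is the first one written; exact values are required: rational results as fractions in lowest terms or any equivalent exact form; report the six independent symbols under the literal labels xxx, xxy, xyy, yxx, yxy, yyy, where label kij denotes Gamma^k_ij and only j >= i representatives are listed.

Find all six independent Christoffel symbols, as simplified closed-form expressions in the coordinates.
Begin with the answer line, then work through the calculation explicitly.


Answer: Gamma_xxx = (1089*x + 396)/(1089*x^2 + 792*x + 256*y^2 - 192*y + 216), Gamma_xxy = 0, Gamma_xyy = (-528*x - 192)/(1089*x^2 + 792*x + 256*y^2 - 192*y + 216), Gamma_yxx = (198 - 528*y)/(1089*x^2 + 792*x + 256*y^2 - 192*y + 216), Gamma_yxy = 0, Gamma_yyy = (256*y - 96)/(1089*x^2 + 792*x + 256*y^2 - 192*y + 216)

E = 5 + 22*x + (121/4)*x^2; F = 2 - (16/3)*y + (11/2)*x - (44/3)*x*y; G = 2 - (16/3)*y + (64/9)*y^2
Gamma^k_ij = (1/2) g^{kl} (d_i g_jl + d_j g_il - d_l g_ij), with g^inv = (1/(EG-F^2)) [[G, -F], [-F, E]]
first partials: E_x = 22 + (121/2)*x, E_y = 0, F_x = 11/2 - (44/3)*y, F_y = -16/3 - (44/3)*x, G_x = 0, G_y = -16/3 + (128/9)*y
D = EG - F^2 = 6 - (16/3)*y + 22*x + (64/9)*y^2 + (121/4)*x^2
expanded: Gamma^x_xx = (G E_x - 2F F_x + F E_y)/(2D), Gamma^x_xy = (G E_y - F G_x)/(2D), Gamma^x_yy = (2G F_y - G G_x - F G_y)/(2D), Gamma^y_xx = (2E F_x - E E_y - F E_x)/(2D), Gamma^y_xy = (E G_x - F E_y)/(2D), Gamma^y_yy = (E G_y - 2F F_y + F G_x)/(2D); substitute and cancel common factors


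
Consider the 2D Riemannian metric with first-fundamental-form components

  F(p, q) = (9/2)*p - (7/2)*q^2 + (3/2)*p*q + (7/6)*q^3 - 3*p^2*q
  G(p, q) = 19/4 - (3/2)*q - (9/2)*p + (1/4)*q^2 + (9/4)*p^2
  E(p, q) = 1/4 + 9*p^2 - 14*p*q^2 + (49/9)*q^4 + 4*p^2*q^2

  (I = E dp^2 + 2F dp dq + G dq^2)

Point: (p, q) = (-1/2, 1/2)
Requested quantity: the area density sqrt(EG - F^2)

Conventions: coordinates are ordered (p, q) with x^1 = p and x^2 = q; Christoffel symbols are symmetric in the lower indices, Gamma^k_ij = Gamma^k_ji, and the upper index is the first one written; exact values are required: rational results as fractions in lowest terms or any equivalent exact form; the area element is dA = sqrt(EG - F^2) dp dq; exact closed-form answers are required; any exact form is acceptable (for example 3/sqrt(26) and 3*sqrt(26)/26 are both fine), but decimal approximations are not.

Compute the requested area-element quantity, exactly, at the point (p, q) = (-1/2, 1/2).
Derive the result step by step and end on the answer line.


E = 697/144, F = -179/48, G = 55/8; EG - F^2 = 44629/2304

Answer: sqrt(EG - F^2) = sqrt(44629)/48


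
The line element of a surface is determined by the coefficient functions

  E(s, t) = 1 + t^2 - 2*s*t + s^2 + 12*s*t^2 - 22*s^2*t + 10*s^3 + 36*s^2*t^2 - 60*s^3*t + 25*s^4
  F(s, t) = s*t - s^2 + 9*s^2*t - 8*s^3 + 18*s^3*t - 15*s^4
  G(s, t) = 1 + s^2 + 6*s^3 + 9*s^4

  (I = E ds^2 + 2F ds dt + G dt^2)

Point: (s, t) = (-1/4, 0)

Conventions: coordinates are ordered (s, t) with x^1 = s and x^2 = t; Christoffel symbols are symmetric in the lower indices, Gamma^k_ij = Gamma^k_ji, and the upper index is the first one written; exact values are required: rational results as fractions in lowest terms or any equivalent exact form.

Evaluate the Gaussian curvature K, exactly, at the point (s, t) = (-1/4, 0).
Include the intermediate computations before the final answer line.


E = 257/256, F = 1/256, G = 257/256, EG - F^2 = 129/128 at the point
E_s = -3/16, E_t = 1/16, F_s = -1/16, F_t = 1/32, G_s = 1/16, G_t = 0
E_tt = 1/2, F_st = -1/8, G_ss = -1/4
The intrinsic route: Brioschi's K = (det M1 - det M2)/(EG - F^2)^2.
M1 = [[-E_tt/2 + F_st - G_ss/2, E_s/2, F_s - E_t/2], [F_t - G_s/2, E, F], [G_t/2, F, G]] = [[-1/4, -3/32, -3/32], [0, 257/256, 1/256], [0, 1/256, 257/256]]; det M1 = -129/512
M2 = [[0, E_t/2, G_s/2], [E_t/2, E, F], [G_s/2, F, G]] = [[0, 1/32, 1/32], [1/32, 257/256, 1/256], [1/32, 1/256, 257/256]]; det M2 = -1/512
det M1 - det M2 = -1/4; K = -1/4 / (129/128)^2 = -4096/16641

Answer: K = -4096/16641


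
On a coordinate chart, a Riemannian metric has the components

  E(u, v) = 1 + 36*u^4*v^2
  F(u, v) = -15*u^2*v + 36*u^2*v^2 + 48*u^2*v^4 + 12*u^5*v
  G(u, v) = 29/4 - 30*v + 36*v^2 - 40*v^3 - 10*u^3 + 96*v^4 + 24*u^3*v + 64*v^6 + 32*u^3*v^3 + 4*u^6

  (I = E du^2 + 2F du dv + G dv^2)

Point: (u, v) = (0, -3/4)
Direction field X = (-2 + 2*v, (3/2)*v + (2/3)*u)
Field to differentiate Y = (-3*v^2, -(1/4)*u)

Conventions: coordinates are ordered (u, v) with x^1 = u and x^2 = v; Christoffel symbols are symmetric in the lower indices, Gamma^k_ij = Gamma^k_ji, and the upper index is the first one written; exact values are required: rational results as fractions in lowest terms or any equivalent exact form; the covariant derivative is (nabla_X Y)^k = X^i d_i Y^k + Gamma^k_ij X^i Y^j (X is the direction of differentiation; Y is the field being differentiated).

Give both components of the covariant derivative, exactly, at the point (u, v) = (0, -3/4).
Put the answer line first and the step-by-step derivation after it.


Answer: (nabla_X Y)^u = -81/16, (nabla_X Y)^v = 7/8

E = 1, F = 0, G = 6953/64 at the point
E_u = 0, E_v = 0, F_u = 0, F_v = 0, G_u = 0, G_v = -3237/8
EG - F^2 = 6953/64;  g^inv = (64/6953) * [[6953/64, 0], [0, 1]]
first-kind symbols [ij,l] = (1/2)(d_i g_jl + d_j g_il - d_l g_ij): [uu,u] = E_u/2 = 0, [uu,v] = F_u - E_v/2 = 0, [uv,u] = E_v/2 = 0, [uv,v] = G_u/2 = 0, [vv,u] = F_v - G_u/2 = 0, [vv,v] = G_v/2 = -3237/16
Gamma^u_ij = (G*[ij,u] - F*[ij,v])/(EG - F^2), Gamma^v_ij = (E*[ij,v] - F*[ij,u])/(EG - F^2)
Gamma_uuu = 0, Gamma_uuv = 0, Gamma_uvv = 0, Gamma_vuu = 0, Gamma_vuv = 0, Gamma_vvv = -12948/6953
X = (-7/2, -9/8), Y = (-27/16, 0) at the point


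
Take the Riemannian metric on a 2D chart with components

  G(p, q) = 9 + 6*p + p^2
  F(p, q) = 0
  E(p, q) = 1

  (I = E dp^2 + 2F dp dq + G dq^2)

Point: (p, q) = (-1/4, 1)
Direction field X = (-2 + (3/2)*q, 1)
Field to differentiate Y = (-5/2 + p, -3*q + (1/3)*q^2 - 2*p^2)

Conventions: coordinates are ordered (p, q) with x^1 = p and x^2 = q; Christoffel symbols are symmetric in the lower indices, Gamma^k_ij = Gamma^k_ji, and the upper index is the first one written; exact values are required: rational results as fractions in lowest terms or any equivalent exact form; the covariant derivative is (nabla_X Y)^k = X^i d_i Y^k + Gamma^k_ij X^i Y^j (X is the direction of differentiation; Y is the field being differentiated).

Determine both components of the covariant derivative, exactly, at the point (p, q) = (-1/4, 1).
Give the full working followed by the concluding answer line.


E = 1, F = 0, G = 121/16 at the point
E_p = 0, E_q = 0, F_p = 0, F_q = 0, G_p = 11/2, G_q = 0
EG - F^2 = 121/16;  g^inv = (16/121) * [[121/16, 0], [0, 1]]
first-kind symbols [ij,l] = (1/2)(d_i g_jl + d_j g_il - d_l g_ij): [pp,p] = E_p/2 = 0, [pp,q] = F_p - E_q/2 = 0, [pq,p] = E_q/2 = 0, [pq,q] = G_p/2 = 11/4, [qq,p] = F_q - G_p/2 = -11/4, [qq,q] = G_q/2 = 0
Gamma^p_ij = (G*[ij,p] - F*[ij,q])/(EG - F^2), Gamma^q_ij = (E*[ij,q] - F*[ij,p])/(EG - F^2)
Gamma_ppp = 0, Gamma_ppq = 0, Gamma_pqq = -11/4, Gamma_qpp = 0, Gamma_qpq = 4/11, Gamma_qqq = 0
X = (-1/2, 1), Y = (-11/4, -67/24) at the point

Answer: (nabla_X Y)^p = 689/96, (nabla_X Y)^q = -439/132


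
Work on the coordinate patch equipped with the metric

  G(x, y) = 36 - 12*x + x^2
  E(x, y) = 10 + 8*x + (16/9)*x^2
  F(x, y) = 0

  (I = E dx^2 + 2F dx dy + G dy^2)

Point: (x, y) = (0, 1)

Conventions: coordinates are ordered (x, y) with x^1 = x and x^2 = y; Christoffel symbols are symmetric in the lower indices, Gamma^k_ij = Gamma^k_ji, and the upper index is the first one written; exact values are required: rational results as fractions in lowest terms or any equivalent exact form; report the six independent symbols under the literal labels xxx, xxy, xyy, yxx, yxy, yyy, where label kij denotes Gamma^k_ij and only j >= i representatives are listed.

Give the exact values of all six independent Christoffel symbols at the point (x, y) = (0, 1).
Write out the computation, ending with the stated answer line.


E = 10, F = 0, G = 36 at the point
E_x = 8, E_y = 0, F_x = 0, F_y = 0, G_x = -12, G_y = 0
EG - F^2 = 360;  g^inv = (1/360) * [[36, 0], [0, 10]]
first-kind symbols [ij,l] = (1/2)(d_i g_jl + d_j g_il - d_l g_ij): [xx,x] = E_x/2 = 4, [xx,y] = F_x - E_y/2 = 0, [xy,x] = E_y/2 = 0, [xy,y] = G_x/2 = -6, [yy,x] = F_y - G_x/2 = 6, [yy,y] = G_y/2 = 0
Gamma^x_ij = (G*[ij,x] - F*[ij,y])/(EG - F^2), Gamma^y_ij = (E*[ij,y] - F*[ij,x])/(EG - F^2)

Answer: Gamma_xxx = 2/5, Gamma_xxy = 0, Gamma_xyy = 3/5, Gamma_yxx = 0, Gamma_yxy = -1/6, Gamma_yyy = 0
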